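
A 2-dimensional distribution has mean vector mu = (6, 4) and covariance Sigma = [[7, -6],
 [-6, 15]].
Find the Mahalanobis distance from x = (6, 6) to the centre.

Step 1 — centre the observation: (x - mu) = (0, 2).

Step 2 — invert Sigma. det(Sigma) = 7·15 - (-6)² = 69.
  Sigma^{-1} = (1/det) · [[d, -b], [-b, a]] = [[0.2174, 0.087],
 [0.087, 0.1014]].

Step 3 — form the quadratic (x - mu)^T · Sigma^{-1} · (x - mu):
  Sigma^{-1} · (x - mu) = (0.1739, 0.2029).
  (x - mu)^T · [Sigma^{-1} · (x - mu)] = (0)·(0.1739) + (2)·(0.2029) = 0.4058.

Step 4 — take square root: d = √(0.4058) ≈ 0.637.

d(x, mu) = √(0.4058) ≈ 0.637


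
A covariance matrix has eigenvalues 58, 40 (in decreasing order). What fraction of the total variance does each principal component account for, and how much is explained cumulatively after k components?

Step 1 — total variance = trace(Sigma) = Σ λ_i = 58 + 40 = 98.

Step 2 — fraction explained by component i = λ_i / Σ λ:
  PC1: 58/98 = 0.5918
  PC2: 40/98 = 0.4082

Step 3 — cumulative fraction after k components = (λ_1 + ... + λ_k) / Σ λ:
  k = 1: 58/98 = 0.5918
  k = 2: (58 + 40)/98 = 98/98 = 1

Summary (fraction, with percent):

explained: PC1 0.5918 (59.18%), PC2 0.4082 (40.82%);  cumulative: 0.5918, 1


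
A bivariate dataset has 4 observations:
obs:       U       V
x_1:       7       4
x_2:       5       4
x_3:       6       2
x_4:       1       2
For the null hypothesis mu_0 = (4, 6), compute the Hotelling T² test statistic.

Step 1 — sample mean vector:
  mean(U) = (7 + 5 + 6 + 1) / 4 = 19/4 = 4.75
  mean(V) = (4 + 4 + 2 + 2) / 4 = 12/4 = 3
  x̄ = (4.75, 3),  deviation x̄ - mu_0 = (4.75, 3) - (4, 6) = (0.75, -3).

Step 2 — sample covariance matrix, S[i,j] = (1/(n-1)) · Σ_k (x_{k,i} - mean_i) · (x_{k,j} - mean_j), divisor n-1 = 3:
  S[U,U] = ((2.25)·(2.25) + (0.25)·(0.25) + (1.25)·(1.25) + (-3.75)·(-3.75)) / 3 = 20.75/3 = 6.9167
  S[U,V] = ((2.25)·(1) + (0.25)·(1) + (1.25)·(-1) + (-3.75)·(-1)) / 3 = 5/3 = 1.6667
  S[V,V] = ((1)·(1) + (1)·(1) + (-1)·(-1) + (-1)·(-1)) / 3 = 4/3 = 1.3333
  S = [[6.9167, 1.6667],
 [1.6667, 1.3333]].

Step 3 — invert S. det(S) = 6.9167·1.3333 - (1.6667)² = 6.4444.
  S^{-1} = (1/det) · [[d, -b], [-b, a]] = [[0.2069, -0.2586],
 [-0.2586, 1.0733]].

Step 4 — quadratic form (x̄ - mu_0)^T · S^{-1} · (x̄ - mu_0):
  S^{-1} · (x̄ - mu_0) = (0.931, -3.4138),
  (x̄ - mu_0)^T · [...] = (0.75)·(0.931) + (-3)·(-3.4138) = 10.9397.

Step 5 — scale by n: T² = 4 · 10.9397 = 43.7586.

T² ≈ 43.7586


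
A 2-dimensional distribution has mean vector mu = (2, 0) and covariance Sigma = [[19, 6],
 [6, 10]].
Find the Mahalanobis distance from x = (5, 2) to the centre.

Step 1 — centre the observation: (x - mu) = (3, 2).

Step 2 — invert Sigma. det(Sigma) = 19·10 - (6)² = 154.
  Sigma^{-1} = (1/det) · [[d, -b], [-b, a]] = [[0.0649, -0.039],
 [-0.039, 0.1234]].

Step 3 — form the quadratic (x - mu)^T · Sigma^{-1} · (x - mu):
  Sigma^{-1} · (x - mu) = (0.1169, 0.1299).
  (x - mu)^T · [Sigma^{-1} · (x - mu)] = (3)·(0.1169) + (2)·(0.1299) = 0.6104.

Step 4 — take square root: d = √(0.6104) ≈ 0.7813.

d(x, mu) = √(0.6104) ≈ 0.7813


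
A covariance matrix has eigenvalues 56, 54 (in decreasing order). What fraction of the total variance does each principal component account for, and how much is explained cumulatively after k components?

Step 1 — total variance = trace(Sigma) = Σ λ_i = 56 + 54 = 110.

Step 2 — fraction explained by component i = λ_i / Σ λ:
  PC1: 56/110 = 0.5091
  PC2: 54/110 = 0.4909

Step 3 — cumulative fraction after k components = (λ_1 + ... + λ_k) / Σ λ:
  k = 1: 56/110 = 0.5091
  k = 2: (56 + 54)/110 = 110/110 = 1

Summary (fraction, with percent):

explained: PC1 0.5091 (50.91%), PC2 0.4909 (49.09%);  cumulative: 0.5091, 1


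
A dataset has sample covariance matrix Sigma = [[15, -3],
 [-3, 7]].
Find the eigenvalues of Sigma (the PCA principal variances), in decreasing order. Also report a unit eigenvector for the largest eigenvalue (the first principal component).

Step 1 — characteristic polynomial of 2×2 Sigma:
  det(Sigma - λI) = λ² - trace · λ + det = 0.
  trace = 15 + 7 = 22, det = 15·7 - (-3)² = 96.
Step 2 — discriminant:
  Δ = trace² - 4·det = 484 - 384 = 100.
Step 3 — eigenvalues:
  λ = (trace ± √Δ)/2 = (22 ± 10)/2,
  λ_1 = 16,  λ_2 = 6.

Step 4 — unit eigenvector for λ_1: solve (Sigma - λ_1 I)v = 0. First row:
  (15 - 16)·v_x + (-3)·v_y = 0, i.e. (-1)·v_x + (-3)·v_y = 0,
  so v ∝ (b, λ_1 - a) = (-3, 1); multiply by -1 so the first entry is positive: u = (3, -1).
  ||u|| = √((3)² + (-1)²) = √(10) ≈ 3.1623,
  v_1 = u/||u|| ≈ (0.9487, -0.3162) (||v_1|| = 1).

λ_1 = 16,  λ_2 = 6;  v_1 ≈ (0.9487, -0.3162)


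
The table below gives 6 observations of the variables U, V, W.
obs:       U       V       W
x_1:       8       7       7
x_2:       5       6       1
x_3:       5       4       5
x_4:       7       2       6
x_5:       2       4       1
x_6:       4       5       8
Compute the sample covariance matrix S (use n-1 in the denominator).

Step 1 — column means:
  mean(U) = (8 + 5 + 5 + 7 + 2 + 4) / 6 = 31/6 = 5.1667
  mean(V) = (7 + 6 + 4 + 2 + 4 + 5) / 6 = 28/6 = 4.6667
  mean(W) = (7 + 1 + 5 + 6 + 1 + 8) / 6 = 28/6 = 4.6667

Step 2 — sample covariance S[i,j] = (1/(n-1)) · Σ_k (x_{k,i} - mean_i) · (x_{k,j} - mean_j), with n-1 = 5.
  S[U,U] = ((2.8333)·(2.8333) + (-0.1667)·(-0.1667) + (-0.1667)·(-0.1667) + (1.8333)·(1.8333) + (-3.1667)·(-3.1667) + (-1.1667)·(-1.1667)) / 5 = 22.8333/5 = 4.5667
  S[U,V] = ((2.8333)·(2.3333) + (-0.1667)·(1.3333) + (-0.1667)·(-0.6667) + (1.8333)·(-2.6667) + (-3.1667)·(-0.6667) + (-1.1667)·(0.3333)) / 5 = 3.3333/5 = 0.6667
  S[U,W] = ((2.8333)·(2.3333) + (-0.1667)·(-3.6667) + (-0.1667)·(0.3333) + (1.8333)·(1.3333) + (-3.1667)·(-3.6667) + (-1.1667)·(3.3333)) / 5 = 17.3333/5 = 3.4667
  S[V,V] = ((2.3333)·(2.3333) + (1.3333)·(1.3333) + (-0.6667)·(-0.6667) + (-2.6667)·(-2.6667) + (-0.6667)·(-0.6667) + (0.3333)·(0.3333)) / 5 = 15.3333/5 = 3.0667
  S[V,W] = ((2.3333)·(2.3333) + (1.3333)·(-3.6667) + (-0.6667)·(0.3333) + (-2.6667)·(1.3333) + (-0.6667)·(-3.6667) + (0.3333)·(3.3333)) / 5 = 0.3333/5 = 0.0667
  S[W,W] = ((2.3333)·(2.3333) + (-3.6667)·(-3.6667) + (0.3333)·(0.3333) + (1.3333)·(1.3333) + (-3.6667)·(-3.6667) + (3.3333)·(3.3333)) / 5 = 45.3333/5 = 9.0667

S is symmetric (S[j,i] = S[i,j]). Assembling:

S = [[4.5667, 0.6667, 3.4667],
 [0.6667, 3.0667, 0.0667],
 [3.4667, 0.0667, 9.0667]]


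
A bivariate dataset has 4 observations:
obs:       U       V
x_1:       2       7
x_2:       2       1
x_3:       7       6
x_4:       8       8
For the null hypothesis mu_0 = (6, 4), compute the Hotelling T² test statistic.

Step 1 — sample mean vector:
  mean(U) = (2 + 2 + 7 + 8) / 4 = 19/4 = 4.75
  mean(V) = (7 + 1 + 6 + 8) / 4 = 22/4 = 5.5
  x̄ = (4.75, 5.5),  deviation x̄ - mu_0 = (4.75, 5.5) - (6, 4) = (-1.25, 1.5).

Step 2 — sample covariance matrix, S[i,j] = (1/(n-1)) · Σ_k (x_{k,i} - mean_i) · (x_{k,j} - mean_j), divisor n-1 = 3:
  S[U,U] = ((-2.75)·(-2.75) + (-2.75)·(-2.75) + (2.25)·(2.25) + (3.25)·(3.25)) / 3 = 30.75/3 = 10.25
  S[U,V] = ((-2.75)·(1.5) + (-2.75)·(-4.5) + (2.25)·(0.5) + (3.25)·(2.5)) / 3 = 17.5/3 = 5.8333
  S[V,V] = ((1.5)·(1.5) + (-4.5)·(-4.5) + (0.5)·(0.5) + (2.5)·(2.5)) / 3 = 29/3 = 9.6667
  S = [[10.25, 5.8333],
 [5.8333, 9.6667]].

Step 3 — invert S. det(S) = 10.25·9.6667 - (5.8333)² = 65.0556.
  S^{-1} = (1/det) · [[d, -b], [-b, a]] = [[0.1486, -0.0897],
 [-0.0897, 0.1576]].

Step 4 — quadratic form (x̄ - mu_0)^T · S^{-1} · (x̄ - mu_0):
  S^{-1} · (x̄ - mu_0) = (-0.3202, 0.3484),
  (x̄ - mu_0)^T · [...] = (-1.25)·(-0.3202) + (1.5)·(0.3484) = 0.9229.

Step 5 — scale by n: T² = 4 · 0.9229 = 3.6917.

T² ≈ 3.6917


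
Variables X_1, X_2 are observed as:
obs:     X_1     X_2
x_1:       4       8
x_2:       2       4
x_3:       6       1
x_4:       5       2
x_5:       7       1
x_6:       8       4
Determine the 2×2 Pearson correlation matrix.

Step 1 — column means:
  mean(X_1) = (4 + 2 + 6 + 5 + 7 + 8) / 6 = 32/6 = 5.3333
  mean(X_2) = (8 + 4 + 1 + 2 + 1 + 4) / 6 = 20/6 = 3.3333

Step 2 — sample variances and covariances s[i,j] = (1/(n-1)) · Σ_k (x_{k,i} - mean_i) · (x_{k,j} - mean_j), with n-1 = 5:
  s[X_1,X_1] = ((-1.3333)·(-1.3333) + (-3.3333)·(-3.3333) + (0.6667)·(0.6667) + (-0.3333)·(-0.3333) + (1.6667)·(1.6667) + (2.6667)·(2.6667)) / 5 = 23.3333/5 = 4.6667
  s[X_1,X_2] = ((-1.3333)·(4.6667) + (-3.3333)·(0.6667) + (0.6667)·(-2.3333) + (-0.3333)·(-1.3333) + (1.6667)·(-2.3333) + (2.6667)·(0.6667)) / 5 = -11.6667/5 = -2.3333
  s[X_2,X_2] = ((4.6667)·(4.6667) + (0.6667)·(0.6667) + (-2.3333)·(-2.3333) + (-1.3333)·(-1.3333) + (-2.3333)·(-2.3333) + (0.6667)·(0.6667)) / 5 = 35.3333/5 = 7.0667
  Sample standard deviations s_i = √(s[i,i]):
  s(X_1) = √(4.6667) = 2.1602
  s(X_2) = √(7.0667) = 2.6583

Step 3 — r_{ij} = s_{ij} / (s_i · s_j):
  r[X_1,X_1] = 1 (diagonal).
  r[X_1,X_2] = -2.3333 / (2.1602 · 2.6583) = -2.3333 / 5.7426 = -0.4063
  r[X_2,X_2] = 1 (diagonal).

R is symmetric with unit diagonal. Assembling:

R = [[1, -0.4063],
 [-0.4063, 1]]


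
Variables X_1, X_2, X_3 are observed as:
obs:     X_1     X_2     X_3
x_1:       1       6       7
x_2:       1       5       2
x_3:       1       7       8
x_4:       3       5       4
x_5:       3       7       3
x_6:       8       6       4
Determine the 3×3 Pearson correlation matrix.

Step 1 — column means:
  mean(X_1) = (1 + 1 + 1 + 3 + 3 + 8) / 6 = 17/6 = 2.8333
  mean(X_2) = (6 + 5 + 7 + 5 + 7 + 6) / 6 = 36/6 = 6
  mean(X_3) = (7 + 2 + 8 + 4 + 3 + 4) / 6 = 28/6 = 4.6667

Step 2 — sample variances and covariances s[i,j] = (1/(n-1)) · Σ_k (x_{k,i} - mean_i) · (x_{k,j} - mean_j), with n-1 = 5:
  s[X_1,X_1] = ((-1.8333)·(-1.8333) + (-1.8333)·(-1.8333) + (-1.8333)·(-1.8333) + (0.1667)·(0.1667) + (0.1667)·(0.1667) + (5.1667)·(5.1667)) / 5 = 36.8333/5 = 7.3667
  s[X_1,X_2] = ((-1.8333)·(0) + (-1.8333)·(-1) + (-1.8333)·(1) + (0.1667)·(-1) + (0.1667)·(1) + (5.1667)·(0)) / 5 = 0/5 = 0
  s[X_1,X_3] = ((-1.8333)·(2.3333) + (-1.8333)·(-2.6667) + (-1.8333)·(3.3333) + (0.1667)·(-0.6667) + (0.1667)·(-1.6667) + (5.1667)·(-0.6667)) / 5 = -9.3333/5 = -1.8667
  s[X_2,X_2] = ((0)·(0) + (-1)·(-1) + (1)·(1) + (-1)·(-1) + (1)·(1) + (0)·(0)) / 5 = 4/5 = 0.8
  s[X_2,X_3] = ((0)·(2.3333) + (-1)·(-2.6667) + (1)·(3.3333) + (-1)·(-0.6667) + (1)·(-1.6667) + (0)·(-0.6667)) / 5 = 5/5 = 1
  s[X_3,X_3] = ((2.3333)·(2.3333) + (-2.6667)·(-2.6667) + (3.3333)·(3.3333) + (-0.6667)·(-0.6667) + (-1.6667)·(-1.6667) + (-0.6667)·(-0.6667)) / 5 = 27.3333/5 = 5.4667
  Sample standard deviations s_i = √(s[i,i]):
  s(X_1) = √(7.3667) = 2.7142
  s(X_2) = √(0.8) = 0.8944
  s(X_3) = √(5.4667) = 2.3381

Step 3 — r_{ij} = s_{ij} / (s_i · s_j):
  r[X_1,X_1] = 1 (diagonal).
  r[X_1,X_2] = 0 / (2.7142 · 0.8944) = 0 / 2.4276 = 0
  r[X_1,X_3] = -1.8667 / (2.7142 · 2.3381) = -1.8667 / 6.346 = -0.2942
  r[X_2,X_2] = 1 (diagonal).
  r[X_2,X_3] = 1 / (0.8944 · 2.3381) = 1 / 2.0913 = 0.4782
  r[X_3,X_3] = 1 (diagonal).

R is symmetric with unit diagonal. Assembling:

R = [[1, 0, -0.2942],
 [0, 1, 0.4782],
 [-0.2942, 0.4782, 1]]


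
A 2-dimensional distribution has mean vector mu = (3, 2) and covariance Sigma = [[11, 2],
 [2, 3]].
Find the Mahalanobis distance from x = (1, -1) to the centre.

Step 1 — centre the observation: (x - mu) = (-2, -3).

Step 2 — invert Sigma. det(Sigma) = 11·3 - (2)² = 29.
  Sigma^{-1} = (1/det) · [[d, -b], [-b, a]] = [[0.1034, -0.069],
 [-0.069, 0.3793]].

Step 3 — form the quadratic (x - mu)^T · Sigma^{-1} · (x - mu):
  Sigma^{-1} · (x - mu) = (0, -1).
  (x - mu)^T · [Sigma^{-1} · (x - mu)] = (-2)·(0) + (-3)·(-1) = 3.

Step 4 — take square root: d = √(3) ≈ 1.7321.

d(x, mu) = √(3) ≈ 1.7321


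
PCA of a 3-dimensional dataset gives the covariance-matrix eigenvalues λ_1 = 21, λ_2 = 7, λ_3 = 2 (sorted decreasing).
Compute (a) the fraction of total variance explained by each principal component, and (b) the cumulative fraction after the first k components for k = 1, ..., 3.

Step 1 — total variance = trace(Sigma) = Σ λ_i = 21 + 7 + 2 = 30.

Step 2 — fraction explained by component i = λ_i / Σ λ:
  PC1: 21/30 = 0.7
  PC2: 7/30 = 0.2333
  PC3: 2/30 = 0.0667

Step 3 — cumulative fraction after k components = (λ_1 + ... + λ_k) / Σ λ:
  k = 1: 21/30 = 0.7
  k = 2: (21 + 7)/30 = 28/30 = 0.9333
  k = 3: (21 + 7 + 2)/30 = 30/30 = 1

Summary (fraction, with percent):

explained: PC1 0.7 (70%), PC2 0.2333 (23.33%), PC3 0.0667 (6.67%);  cumulative: 0.7, 0.9333, 1


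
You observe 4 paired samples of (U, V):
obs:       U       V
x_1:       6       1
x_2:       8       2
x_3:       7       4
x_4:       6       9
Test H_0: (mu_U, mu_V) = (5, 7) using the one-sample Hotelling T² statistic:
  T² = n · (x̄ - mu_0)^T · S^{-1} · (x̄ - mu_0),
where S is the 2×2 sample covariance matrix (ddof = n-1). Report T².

Step 1 — sample mean vector:
  mean(U) = (6 + 8 + 7 + 6) / 4 = 27/4 = 6.75
  mean(V) = (1 + 2 + 4 + 9) / 4 = 16/4 = 4
  x̄ = (6.75, 4),  deviation x̄ - mu_0 = (6.75, 4) - (5, 7) = (1.75, -3).

Step 2 — sample covariance matrix, S[i,j] = (1/(n-1)) · Σ_k (x_{k,i} - mean_i) · (x_{k,j} - mean_j), divisor n-1 = 3:
  S[U,U] = ((-0.75)·(-0.75) + (1.25)·(1.25) + (0.25)·(0.25) + (-0.75)·(-0.75)) / 3 = 2.75/3 = 0.9167
  S[U,V] = ((-0.75)·(-3) + (1.25)·(-2) + (0.25)·(0) + (-0.75)·(5)) / 3 = -4/3 = -1.3333
  S[V,V] = ((-3)·(-3) + (-2)·(-2) + (0)·(0) + (5)·(5)) / 3 = 38/3 = 12.6667
  S = [[0.9167, -1.3333],
 [-1.3333, 12.6667]].

Step 3 — invert S. det(S) = 0.9167·12.6667 - (-1.3333)² = 9.8333.
  S^{-1} = (1/det) · [[d, -b], [-b, a]] = [[1.2881, 0.1356],
 [0.1356, 0.0932]].

Step 4 — quadratic form (x̄ - mu_0)^T · S^{-1} · (x̄ - mu_0):
  S^{-1} · (x̄ - mu_0) = (1.8475, -0.0424),
  (x̄ - mu_0)^T · [...] = (1.75)·(1.8475) + (-3)·(-0.0424) = 3.3602.

Step 5 — scale by n: T² = 4 · 3.3602 = 13.4407.

T² ≈ 13.4407


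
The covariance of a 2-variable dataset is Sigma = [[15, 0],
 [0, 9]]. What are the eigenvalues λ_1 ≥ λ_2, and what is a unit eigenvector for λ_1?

Step 1 — characteristic polynomial of 2×2 Sigma:
  det(Sigma - λI) = λ² - trace · λ + det = 0.
  trace = 15 + 9 = 24, det = 15·9 - (0)² = 135.
Step 2 — discriminant:
  Δ = trace² - 4·det = 576 - 540 = 36.
Step 3 — eigenvalues:
  λ = (trace ± √Δ)/2 = (24 ± 6)/2,
  λ_1 = 15,  λ_2 = 9.

Step 4 — unit eigenvector for λ_1: Sigma is diagonal, so its eigenvectors are the coordinate axes. λ_1 = 15 is the diagonal entry on the first coordinate axis, hence
  v_1 = (1, 0) (||v_1|| = 1).

λ_1 = 15,  λ_2 = 9;  v_1 ≈ (1, 0)


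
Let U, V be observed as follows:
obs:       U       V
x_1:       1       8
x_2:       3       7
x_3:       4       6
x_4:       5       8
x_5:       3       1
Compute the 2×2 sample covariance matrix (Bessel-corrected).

Step 1 — column means:
  mean(U) = (1 + 3 + 4 + 5 + 3) / 5 = 16/5 = 3.2
  mean(V) = (8 + 7 + 6 + 8 + 1) / 5 = 30/5 = 6

Step 2 — sample covariance S[i,j] = (1/(n-1)) · Σ_k (x_{k,i} - mean_i) · (x_{k,j} - mean_j), with n-1 = 4.
  S[U,U] = ((-2.2)·(-2.2) + (-0.2)·(-0.2) + (0.8)·(0.8) + (1.8)·(1.8) + (-0.2)·(-0.2)) / 4 = 8.8/4 = 2.2
  S[U,V] = ((-2.2)·(2) + (-0.2)·(1) + (0.8)·(0) + (1.8)·(2) + (-0.2)·(-5)) / 4 = 0/4 = 0
  S[V,V] = ((2)·(2) + (1)·(1) + (0)·(0) + (2)·(2) + (-5)·(-5)) / 4 = 34/4 = 8.5

S is symmetric (S[j,i] = S[i,j]). Assembling:

S = [[2.2, 0],
 [0, 8.5]]


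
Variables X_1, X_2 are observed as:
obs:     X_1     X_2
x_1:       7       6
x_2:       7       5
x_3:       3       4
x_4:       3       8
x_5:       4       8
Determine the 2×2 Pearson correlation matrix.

Step 1 — column means:
  mean(X_1) = (7 + 7 + 3 + 3 + 4) / 5 = 24/5 = 4.8
  mean(X_2) = (6 + 5 + 4 + 8 + 8) / 5 = 31/5 = 6.2

Step 2 — sample variances and covariances s[i,j] = (1/(n-1)) · Σ_k (x_{k,i} - mean_i) · (x_{k,j} - mean_j), with n-1 = 4:
  s[X_1,X_1] = ((2.2)·(2.2) + (2.2)·(2.2) + (-1.8)·(-1.8) + (-1.8)·(-1.8) + (-0.8)·(-0.8)) / 4 = 16.8/4 = 4.2
  s[X_1,X_2] = ((2.2)·(-0.2) + (2.2)·(-1.2) + (-1.8)·(-2.2) + (-1.8)·(1.8) + (-0.8)·(1.8)) / 4 = -3.8/4 = -0.95
  s[X_2,X_2] = ((-0.2)·(-0.2) + (-1.2)·(-1.2) + (-2.2)·(-2.2) + (1.8)·(1.8) + (1.8)·(1.8)) / 4 = 12.8/4 = 3.2
  Sample standard deviations s_i = √(s[i,i]):
  s(X_1) = √(4.2) = 2.0494
  s(X_2) = √(3.2) = 1.7889

Step 3 — r_{ij} = s_{ij} / (s_i · s_j):
  r[X_1,X_1] = 1 (diagonal).
  r[X_1,X_2] = -0.95 / (2.0494 · 1.7889) = -0.95 / 3.6661 = -0.2591
  r[X_2,X_2] = 1 (diagonal).

R is symmetric with unit diagonal. Assembling:

R = [[1, -0.2591],
 [-0.2591, 1]]


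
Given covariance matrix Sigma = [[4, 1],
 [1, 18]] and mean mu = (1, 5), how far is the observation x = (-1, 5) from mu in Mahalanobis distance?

Step 1 — centre the observation: (x - mu) = (-2, 0).

Step 2 — invert Sigma. det(Sigma) = 4·18 - (1)² = 71.
  Sigma^{-1} = (1/det) · [[d, -b], [-b, a]] = [[0.2535, -0.0141],
 [-0.0141, 0.0563]].

Step 3 — form the quadratic (x - mu)^T · Sigma^{-1} · (x - mu):
  Sigma^{-1} · (x - mu) = (-0.507, 0.0282).
  (x - mu)^T · [Sigma^{-1} · (x - mu)] = (-2)·(-0.507) + (0)·(0.0282) = 1.0141.

Step 4 — take square root: d = √(1.0141) ≈ 1.007.

d(x, mu) = √(1.0141) ≈ 1.007


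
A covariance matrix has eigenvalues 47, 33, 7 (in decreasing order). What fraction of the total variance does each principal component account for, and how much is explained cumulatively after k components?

Step 1 — total variance = trace(Sigma) = Σ λ_i = 47 + 33 + 7 = 87.

Step 2 — fraction explained by component i = λ_i / Σ λ:
  PC1: 47/87 = 0.5402
  PC2: 33/87 = 0.3793
  PC3: 7/87 = 0.0805

Step 3 — cumulative fraction after k components = (λ_1 + ... + λ_k) / Σ λ:
  k = 1: 47/87 = 0.5402
  k = 2: (47 + 33)/87 = 80/87 = 0.9195
  k = 3: (47 + 33 + 7)/87 = 87/87 = 1

Summary (fraction, with percent):

explained: PC1 0.5402 (54.02%), PC2 0.3793 (37.93%), PC3 0.0805 (8.05%);  cumulative: 0.5402, 0.9195, 1


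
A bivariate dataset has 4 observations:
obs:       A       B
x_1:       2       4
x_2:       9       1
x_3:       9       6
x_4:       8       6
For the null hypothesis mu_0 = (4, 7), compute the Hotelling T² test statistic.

Step 1 — sample mean vector:
  mean(A) = (2 + 9 + 9 + 8) / 4 = 28/4 = 7
  mean(B) = (4 + 1 + 6 + 6) / 4 = 17/4 = 4.25
  x̄ = (7, 4.25),  deviation x̄ - mu_0 = (7, 4.25) - (4, 7) = (3, -2.75).

Step 2 — sample covariance matrix, S[i,j] = (1/(n-1)) · Σ_k (x_{k,i} - mean_i) · (x_{k,j} - mean_j), divisor n-1 = 3:
  S[A,A] = ((-5)·(-5) + (2)·(2) + (2)·(2) + (1)·(1)) / 3 = 34/3 = 11.3333
  S[A,B] = ((-5)·(-0.25) + (2)·(-3.25) + (2)·(1.75) + (1)·(1.75)) / 3 = 0/3 = 0
  S[B,B] = ((-0.25)·(-0.25) + (-3.25)·(-3.25) + (1.75)·(1.75) + (1.75)·(1.75)) / 3 = 16.75/3 = 5.5833
  S = [[11.3333, 0],
 [0, 5.5833]].

Step 3 — invert S. det(S) = 11.3333·5.5833 - (0)² = 63.2778.
  S^{-1} = (1/det) · [[d, -b], [-b, a]] = [[0.0882, 0],
 [0, 0.1791]].

Step 4 — quadratic form (x̄ - mu_0)^T · S^{-1} · (x̄ - mu_0):
  S^{-1} · (x̄ - mu_0) = (0.2647, -0.4925),
  (x̄ - mu_0)^T · [...] = (3)·(0.2647) + (-2.75)·(-0.4925) = 2.1486.

Step 5 — scale by n: T² = 4 · 2.1486 = 8.5944.

T² ≈ 8.5944


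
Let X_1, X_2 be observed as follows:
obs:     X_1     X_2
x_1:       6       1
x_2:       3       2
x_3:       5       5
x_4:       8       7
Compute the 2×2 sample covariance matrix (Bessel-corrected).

Step 1 — column means:
  mean(X_1) = (6 + 3 + 5 + 8) / 4 = 22/4 = 5.5
  mean(X_2) = (1 + 2 + 5 + 7) / 4 = 15/4 = 3.75

Step 2 — sample covariance S[i,j] = (1/(n-1)) · Σ_k (x_{k,i} - mean_i) · (x_{k,j} - mean_j), with n-1 = 3.
  S[X_1,X_1] = ((0.5)·(0.5) + (-2.5)·(-2.5) + (-0.5)·(-0.5) + (2.5)·(2.5)) / 3 = 13/3 = 4.3333
  S[X_1,X_2] = ((0.5)·(-2.75) + (-2.5)·(-1.75) + (-0.5)·(1.25) + (2.5)·(3.25)) / 3 = 10.5/3 = 3.5
  S[X_2,X_2] = ((-2.75)·(-2.75) + (-1.75)·(-1.75) + (1.25)·(1.25) + (3.25)·(3.25)) / 3 = 22.75/3 = 7.5833

S is symmetric (S[j,i] = S[i,j]). Assembling:

S = [[4.3333, 3.5],
 [3.5, 7.5833]]


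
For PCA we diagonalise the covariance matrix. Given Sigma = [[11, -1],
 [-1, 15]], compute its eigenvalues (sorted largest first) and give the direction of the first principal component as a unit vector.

Step 1 — characteristic polynomial of 2×2 Sigma:
  det(Sigma - λI) = λ² - trace · λ + det = 0.
  trace = 11 + 15 = 26, det = 11·15 - (-1)² = 164.
Step 2 — discriminant:
  Δ = trace² - 4·det = 676 - 656 = 20.
Step 3 — eigenvalues:
  λ = (trace ± √Δ)/2 = (26 ± 4.4721)/2,
  λ_1 = 15.2361,  λ_2 = 10.7639.

Step 4 — unit eigenvector for λ_1: solve (Sigma - λ_1 I)v = 0. First row:
  (11 - 15.2361)·v_x + (-1)·v_y = 0, i.e. (-4.2361)·v_x + (-1)·v_y = 0,
  so v ∝ (b, λ_1 - a) = (-1, 4.2361); multiply by -1 so the first entry is positive: u = (1, -4.2361).
  ||u|| = √((1)² + (-4.2361)²) = √(18.9443) ≈ 4.3525,
  v_1 = u/||u|| ≈ (0.2298, -0.9732) (||v_1|| = 1).

λ_1 = 15.2361,  λ_2 = 10.7639;  v_1 ≈ (0.2298, -0.9732)


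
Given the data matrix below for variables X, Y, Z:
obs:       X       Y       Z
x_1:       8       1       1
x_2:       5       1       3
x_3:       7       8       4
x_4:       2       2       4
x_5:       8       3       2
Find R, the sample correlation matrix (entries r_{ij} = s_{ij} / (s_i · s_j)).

Step 1 — column means:
  mean(X) = (8 + 5 + 7 + 2 + 8) / 5 = 30/5 = 6
  mean(Y) = (1 + 1 + 8 + 2 + 3) / 5 = 15/5 = 3
  mean(Z) = (1 + 3 + 4 + 4 + 2) / 5 = 14/5 = 2.8

Step 2 — sample variances and covariances s[i,j] = (1/(n-1)) · Σ_k (x_{k,i} - mean_i) · (x_{k,j} - mean_j), with n-1 = 4:
  s[X,X] = ((2)·(2) + (-1)·(-1) + (1)·(1) + (-4)·(-4) + (2)·(2)) / 4 = 26/4 = 6.5
  s[X,Y] = ((2)·(-2) + (-1)·(-2) + (1)·(5) + (-4)·(-1) + (2)·(0)) / 4 = 7/4 = 1.75
  s[X,Z] = ((2)·(-1.8) + (-1)·(0.2) + (1)·(1.2) + (-4)·(1.2) + (2)·(-0.8)) / 4 = -9/4 = -2.25
  s[Y,Y] = ((-2)·(-2) + (-2)·(-2) + (5)·(5) + (-1)·(-1) + (0)·(0)) / 4 = 34/4 = 8.5
  s[Y,Z] = ((-2)·(-1.8) + (-2)·(0.2) + (5)·(1.2) + (-1)·(1.2) + (0)·(-0.8)) / 4 = 8/4 = 2
  s[Z,Z] = ((-1.8)·(-1.8) + (0.2)·(0.2) + (1.2)·(1.2) + (1.2)·(1.2) + (-0.8)·(-0.8)) / 4 = 6.8/4 = 1.7
  Sample standard deviations s_i = √(s[i,i]):
  s(X) = √(6.5) = 2.5495
  s(Y) = √(8.5) = 2.9155
  s(Z) = √(1.7) = 1.3038

Step 3 — r_{ij} = s_{ij} / (s_i · s_j):
  r[X,X] = 1 (diagonal).
  r[X,Y] = 1.75 / (2.5495 · 2.9155) = 1.75 / 7.433 = 0.2354
  r[X,Z] = -2.25 / (2.5495 · 1.3038) = -2.25 / 3.3242 = -0.6769
  r[Y,Y] = 1 (diagonal).
  r[Y,Z] = 2 / (2.9155 · 1.3038) = 2 / 3.8013 = 0.5261
  r[Z,Z] = 1 (diagonal).

R is symmetric with unit diagonal. Assembling:

R = [[1, 0.2354, -0.6769],
 [0.2354, 1, 0.5261],
 [-0.6769, 0.5261, 1]]


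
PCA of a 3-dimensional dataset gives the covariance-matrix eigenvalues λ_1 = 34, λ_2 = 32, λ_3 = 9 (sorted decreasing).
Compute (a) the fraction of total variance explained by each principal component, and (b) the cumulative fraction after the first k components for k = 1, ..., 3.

Step 1 — total variance = trace(Sigma) = Σ λ_i = 34 + 32 + 9 = 75.

Step 2 — fraction explained by component i = λ_i / Σ λ:
  PC1: 34/75 = 0.4533
  PC2: 32/75 = 0.4267
  PC3: 9/75 = 0.12

Step 3 — cumulative fraction after k components = (λ_1 + ... + λ_k) / Σ λ:
  k = 1: 34/75 = 0.4533
  k = 2: (34 + 32)/75 = 66/75 = 0.88
  k = 3: (34 + 32 + 9)/75 = 75/75 = 1

Summary (fraction, with percent):

explained: PC1 0.4533 (45.33%), PC2 0.4267 (42.67%), PC3 0.12 (12%);  cumulative: 0.4533, 0.88, 1


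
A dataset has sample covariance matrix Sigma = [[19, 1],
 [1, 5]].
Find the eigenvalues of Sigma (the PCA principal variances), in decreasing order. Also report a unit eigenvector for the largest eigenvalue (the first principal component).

Step 1 — characteristic polynomial of 2×2 Sigma:
  det(Sigma - λI) = λ² - trace · λ + det = 0.
  trace = 19 + 5 = 24, det = 19·5 - (1)² = 94.
Step 2 — discriminant:
  Δ = trace² - 4·det = 576 - 376 = 200.
Step 3 — eigenvalues:
  λ = (trace ± √Δ)/2 = (24 ± 14.1421)/2,
  λ_1 = 19.0711,  λ_2 = 4.9289.

Step 4 — unit eigenvector for λ_1: solve (Sigma - λ_1 I)v = 0. First row:
  (19 - 19.0711)·v_x + (1)·v_y = 0, i.e. (-0.0711)·v_x + (1)·v_y = 0,
  so v ∝ (b, λ_1 - a) = (1, 0.0711) = u.
  ||u|| = √((1)² + (0.0711)²) = √(1.0051) ≈ 1.0025,
  v_1 = u/||u|| ≈ (0.9975, 0.0709) (||v_1|| = 1).

λ_1 = 19.0711,  λ_2 = 4.9289;  v_1 ≈ (0.9975, 0.0709)


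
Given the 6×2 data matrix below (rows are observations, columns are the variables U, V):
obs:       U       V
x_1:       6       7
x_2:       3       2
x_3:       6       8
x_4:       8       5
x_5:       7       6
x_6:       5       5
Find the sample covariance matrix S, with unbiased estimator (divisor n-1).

Step 1 — column means:
  mean(U) = (6 + 3 + 6 + 8 + 7 + 5) / 6 = 35/6 = 5.8333
  mean(V) = (7 + 2 + 8 + 5 + 6 + 5) / 6 = 33/6 = 5.5

Step 2 — sample covariance S[i,j] = (1/(n-1)) · Σ_k (x_{k,i} - mean_i) · (x_{k,j} - mean_j), with n-1 = 5.
  S[U,U] = ((0.1667)·(0.1667) + (-2.8333)·(-2.8333) + (0.1667)·(0.1667) + (2.1667)·(2.1667) + (1.1667)·(1.1667) + (-0.8333)·(-0.8333)) / 5 = 14.8333/5 = 2.9667
  S[U,V] = ((0.1667)·(1.5) + (-2.8333)·(-3.5) + (0.1667)·(2.5) + (2.1667)·(-0.5) + (1.1667)·(0.5) + (-0.8333)·(-0.5)) / 5 = 10.5/5 = 2.1
  S[V,V] = ((1.5)·(1.5) + (-3.5)·(-3.5) + (2.5)·(2.5) + (-0.5)·(-0.5) + (0.5)·(0.5) + (-0.5)·(-0.5)) / 5 = 21.5/5 = 4.3

S is symmetric (S[j,i] = S[i,j]). Assembling:

S = [[2.9667, 2.1],
 [2.1, 4.3]]


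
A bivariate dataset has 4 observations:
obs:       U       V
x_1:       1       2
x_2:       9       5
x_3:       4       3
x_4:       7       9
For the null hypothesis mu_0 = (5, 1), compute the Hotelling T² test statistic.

Step 1 — sample mean vector:
  mean(U) = (1 + 9 + 4 + 7) / 4 = 21/4 = 5.25
  mean(V) = (2 + 5 + 3 + 9) / 4 = 19/4 = 4.75
  x̄ = (5.25, 4.75),  deviation x̄ - mu_0 = (5.25, 4.75) - (5, 1) = (0.25, 3.75).

Step 2 — sample covariance matrix, S[i,j] = (1/(n-1)) · Σ_k (x_{k,i} - mean_i) · (x_{k,j} - mean_j), divisor n-1 = 3:
  S[U,U] = ((-4.25)·(-4.25) + (3.75)·(3.75) + (-1.25)·(-1.25) + (1.75)·(1.75)) / 3 = 36.75/3 = 12.25
  S[U,V] = ((-4.25)·(-2.75) + (3.75)·(0.25) + (-1.25)·(-1.75) + (1.75)·(4.25)) / 3 = 22.25/3 = 7.4167
  S[V,V] = ((-2.75)·(-2.75) + (0.25)·(0.25) + (-1.75)·(-1.75) + (4.25)·(4.25)) / 3 = 28.75/3 = 9.5833
  S = [[12.25, 7.4167],
 [7.4167, 9.5833]].

Step 3 — invert S. det(S) = 12.25·9.5833 - (7.4167)² = 62.3889.
  S^{-1} = (1/det) · [[d, -b], [-b, a]] = [[0.1536, -0.1189],
 [-0.1189, 0.1963]].

Step 4 — quadratic form (x̄ - mu_0)^T · S^{-1} · (x̄ - mu_0):
  S^{-1} · (x̄ - mu_0) = (-0.4074, 0.7066),
  (x̄ - mu_0)^T · [...] = (0.25)·(-0.4074) + (3.75)·(0.7066) = 2.5479.

Step 5 — scale by n: T² = 4 · 2.5479 = 10.1915.

T² ≈ 10.1915


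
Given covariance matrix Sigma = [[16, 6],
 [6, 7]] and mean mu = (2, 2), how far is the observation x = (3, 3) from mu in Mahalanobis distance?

Step 1 — centre the observation: (x - mu) = (1, 1).

Step 2 — invert Sigma. det(Sigma) = 16·7 - (6)² = 76.
  Sigma^{-1} = (1/det) · [[d, -b], [-b, a]] = [[0.0921, -0.0789],
 [-0.0789, 0.2105]].

Step 3 — form the quadratic (x - mu)^T · Sigma^{-1} · (x - mu):
  Sigma^{-1} · (x - mu) = (0.0132, 0.1316).
  (x - mu)^T · [Sigma^{-1} · (x - mu)] = (1)·(0.0132) + (1)·(0.1316) = 0.1447.

Step 4 — take square root: d = √(0.1447) ≈ 0.3804.

d(x, mu) = √(0.1447) ≈ 0.3804


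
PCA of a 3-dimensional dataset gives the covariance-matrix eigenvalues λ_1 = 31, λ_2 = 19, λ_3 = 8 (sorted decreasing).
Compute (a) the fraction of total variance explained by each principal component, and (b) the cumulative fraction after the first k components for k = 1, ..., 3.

Step 1 — total variance = trace(Sigma) = Σ λ_i = 31 + 19 + 8 = 58.

Step 2 — fraction explained by component i = λ_i / Σ λ:
  PC1: 31/58 = 0.5345
  PC2: 19/58 = 0.3276
  PC3: 8/58 = 0.1379

Step 3 — cumulative fraction after k components = (λ_1 + ... + λ_k) / Σ λ:
  k = 1: 31/58 = 0.5345
  k = 2: (31 + 19)/58 = 50/58 = 0.8621
  k = 3: (31 + 19 + 8)/58 = 58/58 = 1

Summary (fraction, with percent):

explained: PC1 0.5345 (53.45%), PC2 0.3276 (32.76%), PC3 0.1379 (13.79%);  cumulative: 0.5345, 0.8621, 1


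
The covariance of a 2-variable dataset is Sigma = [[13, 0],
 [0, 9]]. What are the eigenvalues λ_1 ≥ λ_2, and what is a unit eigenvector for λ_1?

Step 1 — characteristic polynomial of 2×2 Sigma:
  det(Sigma - λI) = λ² - trace · λ + det = 0.
  trace = 13 + 9 = 22, det = 13·9 - (0)² = 117.
Step 2 — discriminant:
  Δ = trace² - 4·det = 484 - 468 = 16.
Step 3 — eigenvalues:
  λ = (trace ± √Δ)/2 = (22 ± 4)/2,
  λ_1 = 13,  λ_2 = 9.

Step 4 — unit eigenvector for λ_1: Sigma is diagonal, so its eigenvectors are the coordinate axes. λ_1 = 13 is the diagonal entry on the first coordinate axis, hence
  v_1 = (1, 0) (||v_1|| = 1).

λ_1 = 13,  λ_2 = 9;  v_1 ≈ (1, 0)


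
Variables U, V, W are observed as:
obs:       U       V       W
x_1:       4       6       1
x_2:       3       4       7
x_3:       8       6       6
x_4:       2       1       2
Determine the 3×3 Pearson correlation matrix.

Step 1 — column means:
  mean(U) = (4 + 3 + 8 + 2) / 4 = 17/4 = 4.25
  mean(V) = (6 + 4 + 6 + 1) / 4 = 17/4 = 4.25
  mean(W) = (1 + 7 + 6 + 2) / 4 = 16/4 = 4

Step 2 — sample variances and covariances s[i,j] = (1/(n-1)) · Σ_k (x_{k,i} - mean_i) · (x_{k,j} - mean_j), with n-1 = 3:
  s[U,U] = ((-0.25)·(-0.25) + (-1.25)·(-1.25) + (3.75)·(3.75) + (-2.25)·(-2.25)) / 3 = 20.75/3 = 6.9167
  s[U,V] = ((-0.25)·(1.75) + (-1.25)·(-0.25) + (3.75)·(1.75) + (-2.25)·(-3.25)) / 3 = 13.75/3 = 4.5833
  s[U,W] = ((-0.25)·(-3) + (-1.25)·(3) + (3.75)·(2) + (-2.25)·(-2)) / 3 = 9/3 = 3
  s[V,V] = ((1.75)·(1.75) + (-0.25)·(-0.25) + (1.75)·(1.75) + (-3.25)·(-3.25)) / 3 = 16.75/3 = 5.5833
  s[V,W] = ((1.75)·(-3) + (-0.25)·(3) + (1.75)·(2) + (-3.25)·(-2)) / 3 = 4/3 = 1.3333
  s[W,W] = ((-3)·(-3) + (3)·(3) + (2)·(2) + (-2)·(-2)) / 3 = 26/3 = 8.6667
  Sample standard deviations s_i = √(s[i,i]):
  s(U) = √(6.9167) = 2.63
  s(V) = √(5.5833) = 2.3629
  s(W) = √(8.6667) = 2.9439

Step 3 — r_{ij} = s_{ij} / (s_i · s_j):
  r[U,U] = 1 (diagonal).
  r[U,V] = 4.5833 / (2.63 · 2.3629) = 4.5833 / 6.2143 = 0.7375
  r[U,W] = 3 / (2.63 · 2.9439) = 3 / 7.7424 = 0.3875
  r[V,V] = 1 (diagonal).
  r[V,W] = 1.3333 / (2.3629 · 2.9439) = 1.3333 / 6.9562 = 0.1917
  r[W,W] = 1 (diagonal).

R is symmetric with unit diagonal. Assembling:

R = [[1, 0.7375, 0.3875],
 [0.7375, 1, 0.1917],
 [0.3875, 0.1917, 1]]


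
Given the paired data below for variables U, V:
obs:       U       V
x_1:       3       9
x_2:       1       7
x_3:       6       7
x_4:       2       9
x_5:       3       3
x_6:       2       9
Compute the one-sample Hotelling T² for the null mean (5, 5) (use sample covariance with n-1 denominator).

Step 1 — sample mean vector:
  mean(U) = (3 + 1 + 6 + 2 + 3 + 2) / 6 = 17/6 = 2.8333
  mean(V) = (9 + 7 + 7 + 9 + 3 + 9) / 6 = 44/6 = 7.3333
  x̄ = (2.8333, 7.3333),  deviation x̄ - mu_0 = (2.8333, 7.3333) - (5, 5) = (-2.1667, 2.3333).

Step 2 — sample covariance matrix, S[i,j] = (1/(n-1)) · Σ_k (x_{k,i} - mean_i) · (x_{k,j} - mean_j), divisor n-1 = 5:
  S[U,U] = ((0.1667)·(0.1667) + (-1.8333)·(-1.8333) + (3.1667)·(3.1667) + (-0.8333)·(-0.8333) + (0.1667)·(0.1667) + (-0.8333)·(-0.8333)) / 5 = 14.8333/5 = 2.9667
  S[U,V] = ((0.1667)·(1.6667) + (-1.8333)·(-0.3333) + (3.1667)·(-0.3333) + (-0.8333)·(1.6667) + (0.1667)·(-4.3333) + (-0.8333)·(1.6667)) / 5 = -3.6667/5 = -0.7333
  S[V,V] = ((1.6667)·(1.6667) + (-0.3333)·(-0.3333) + (-0.3333)·(-0.3333) + (1.6667)·(1.6667) + (-4.3333)·(-4.3333) + (1.6667)·(1.6667)) / 5 = 27.3333/5 = 5.4667
  S = [[2.9667, -0.7333],
 [-0.7333, 5.4667]].

Step 3 — invert S. det(S) = 2.9667·5.4667 - (-0.7333)² = 15.68.
  S^{-1} = (1/det) · [[d, -b], [-b, a]] = [[0.3486, 0.0468],
 [0.0468, 0.1892]].

Step 4 — quadratic form (x̄ - mu_0)^T · S^{-1} · (x̄ - mu_0):
  S^{-1} · (x̄ - mu_0) = (-0.6463, 0.3401),
  (x̄ - mu_0)^T · [...] = (-2.1667)·(-0.6463) + (2.3333)·(0.3401) = 2.1939.

Step 5 — scale by n: T² = 6 · 2.1939 = 13.1633.

T² ≈ 13.1633


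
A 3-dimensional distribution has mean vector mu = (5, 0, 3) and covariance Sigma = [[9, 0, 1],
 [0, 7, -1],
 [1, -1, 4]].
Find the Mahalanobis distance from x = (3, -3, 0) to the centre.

Step 1 — centre the observation: (x - mu) = (-2, -3, -3).

Step 2 — invert Sigma (cofactor / det for 3×3, or solve directly):
  Sigma^{-1} = [[0.1144, -0.0042, -0.0297],
 [-0.0042, 0.1483, 0.0381],
 [-0.0297, 0.0381, 0.2669]].

Step 3 — form the quadratic (x - mu)^T · Sigma^{-1} · (x - mu):
  Sigma^{-1} · (x - mu) = (-0.1271, -0.5508, -0.8559).
  (x - mu)^T · [Sigma^{-1} · (x - mu)] = (-2)·(-0.1271) + (-3)·(-0.5508) + (-3)·(-0.8559) = 4.4746.

Step 4 — take square root: d = √(4.4746) ≈ 2.1153.

d(x, mu) = √(4.4746) ≈ 2.1153


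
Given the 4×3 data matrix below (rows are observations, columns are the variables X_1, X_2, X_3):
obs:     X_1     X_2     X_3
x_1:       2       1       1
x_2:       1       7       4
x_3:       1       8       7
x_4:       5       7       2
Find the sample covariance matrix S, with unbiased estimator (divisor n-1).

Step 1 — column means:
  mean(X_1) = (2 + 1 + 1 + 5) / 4 = 9/4 = 2.25
  mean(X_2) = (1 + 7 + 8 + 7) / 4 = 23/4 = 5.75
  mean(X_3) = (1 + 4 + 7 + 2) / 4 = 14/4 = 3.5

Step 2 — sample covariance S[i,j] = (1/(n-1)) · Σ_k (x_{k,i} - mean_i) · (x_{k,j} - mean_j), with n-1 = 3.
  S[X_1,X_1] = ((-0.25)·(-0.25) + (-1.25)·(-1.25) + (-1.25)·(-1.25) + (2.75)·(2.75)) / 3 = 10.75/3 = 3.5833
  S[X_1,X_2] = ((-0.25)·(-4.75) + (-1.25)·(1.25) + (-1.25)·(2.25) + (2.75)·(1.25)) / 3 = 0.25/3 = 0.0833
  S[X_1,X_3] = ((-0.25)·(-2.5) + (-1.25)·(0.5) + (-1.25)·(3.5) + (2.75)·(-1.5)) / 3 = -8.5/3 = -2.8333
  S[X_2,X_2] = ((-4.75)·(-4.75) + (1.25)·(1.25) + (2.25)·(2.25) + (1.25)·(1.25)) / 3 = 30.75/3 = 10.25
  S[X_2,X_3] = ((-4.75)·(-2.5) + (1.25)·(0.5) + (2.25)·(3.5) + (1.25)·(-1.5)) / 3 = 18.5/3 = 6.1667
  S[X_3,X_3] = ((-2.5)·(-2.5) + (0.5)·(0.5) + (3.5)·(3.5) + (-1.5)·(-1.5)) / 3 = 21/3 = 7

S is symmetric (S[j,i] = S[i,j]). Assembling:

S = [[3.5833, 0.0833, -2.8333],
 [0.0833, 10.25, 6.1667],
 [-2.8333, 6.1667, 7]]


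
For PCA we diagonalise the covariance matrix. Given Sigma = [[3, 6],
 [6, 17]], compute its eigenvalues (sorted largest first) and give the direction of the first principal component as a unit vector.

Step 1 — characteristic polynomial of 2×2 Sigma:
  det(Sigma - λI) = λ² - trace · λ + det = 0.
  trace = 3 + 17 = 20, det = 3·17 - (6)² = 15.
Step 2 — discriminant:
  Δ = trace² - 4·det = 400 - 60 = 340.
Step 3 — eigenvalues:
  λ = (trace ± √Δ)/2 = (20 ± 18.4391)/2,
  λ_1 = 19.2195,  λ_2 = 0.7805.

Step 4 — unit eigenvector for λ_1: solve (Sigma - λ_1 I)v = 0. First row:
  (3 - 19.2195)·v_x + (6)·v_y = 0, i.e. (-16.2195)·v_x + (6)·v_y = 0,
  so v ∝ (b, λ_1 - a) = (6, 16.2195) = u.
  ||u|| = √((6)² + (16.2195)²) = √(299.0736) ≈ 17.2937,
  v_1 = u/||u|| ≈ (0.3469, 0.9379) (||v_1|| = 1).

λ_1 = 19.2195,  λ_2 = 0.7805;  v_1 ≈ (0.3469, 0.9379)


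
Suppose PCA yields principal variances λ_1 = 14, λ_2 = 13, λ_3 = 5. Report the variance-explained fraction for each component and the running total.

Step 1 — total variance = trace(Sigma) = Σ λ_i = 14 + 13 + 5 = 32.

Step 2 — fraction explained by component i = λ_i / Σ λ:
  PC1: 14/32 = 0.4375
  PC2: 13/32 = 0.4062
  PC3: 5/32 = 0.1562

Step 3 — cumulative fraction after k components = (λ_1 + ... + λ_k) / Σ λ:
  k = 1: 14/32 = 0.4375
  k = 2: (14 + 13)/32 = 27/32 = 0.8438
  k = 3: (14 + 13 + 5)/32 = 32/32 = 1

Summary (fraction, with percent):

explained: PC1 0.4375 (43.75%), PC2 0.4062 (40.62%), PC3 0.1562 (15.62%);  cumulative: 0.4375, 0.8438, 1


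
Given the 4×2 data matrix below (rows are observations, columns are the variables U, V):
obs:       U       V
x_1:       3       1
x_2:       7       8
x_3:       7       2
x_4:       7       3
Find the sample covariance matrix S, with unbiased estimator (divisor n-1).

Step 1 — column means:
  mean(U) = (3 + 7 + 7 + 7) / 4 = 24/4 = 6
  mean(V) = (1 + 8 + 2 + 3) / 4 = 14/4 = 3.5

Step 2 — sample covariance S[i,j] = (1/(n-1)) · Σ_k (x_{k,i} - mean_i) · (x_{k,j} - mean_j), with n-1 = 3.
  S[U,U] = ((-3)·(-3) + (1)·(1) + (1)·(1) + (1)·(1)) / 3 = 12/3 = 4
  S[U,V] = ((-3)·(-2.5) + (1)·(4.5) + (1)·(-1.5) + (1)·(-0.5)) / 3 = 10/3 = 3.3333
  S[V,V] = ((-2.5)·(-2.5) + (4.5)·(4.5) + (-1.5)·(-1.5) + (-0.5)·(-0.5)) / 3 = 29/3 = 9.6667

S is symmetric (S[j,i] = S[i,j]). Assembling:

S = [[4, 3.3333],
 [3.3333, 9.6667]]


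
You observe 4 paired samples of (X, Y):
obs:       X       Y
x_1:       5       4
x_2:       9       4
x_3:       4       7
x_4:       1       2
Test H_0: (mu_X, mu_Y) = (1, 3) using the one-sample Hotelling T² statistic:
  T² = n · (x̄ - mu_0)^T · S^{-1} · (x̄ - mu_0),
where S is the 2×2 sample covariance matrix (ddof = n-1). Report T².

Step 1 — sample mean vector:
  mean(X) = (5 + 9 + 4 + 1) / 4 = 19/4 = 4.75
  mean(Y) = (4 + 4 + 7 + 2) / 4 = 17/4 = 4.25
  x̄ = (4.75, 4.25),  deviation x̄ - mu_0 = (4.75, 4.25) - (1, 3) = (3.75, 1.25).

Step 2 — sample covariance matrix, S[i,j] = (1/(n-1)) · Σ_k (x_{k,i} - mean_i) · (x_{k,j} - mean_j), divisor n-1 = 3:
  S[X,X] = ((0.25)·(0.25) + (4.25)·(4.25) + (-0.75)·(-0.75) + (-3.75)·(-3.75)) / 3 = 32.75/3 = 10.9167
  S[X,Y] = ((0.25)·(-0.25) + (4.25)·(-0.25) + (-0.75)·(2.75) + (-3.75)·(-2.25)) / 3 = 5.25/3 = 1.75
  S[Y,Y] = ((-0.25)·(-0.25) + (-0.25)·(-0.25) + (2.75)·(2.75) + (-2.25)·(-2.25)) / 3 = 12.75/3 = 4.25
  S = [[10.9167, 1.75],
 [1.75, 4.25]].

Step 3 — invert S. det(S) = 10.9167·4.25 - (1.75)² = 43.3333.
  S^{-1} = (1/det) · [[d, -b], [-b, a]] = [[0.0981, -0.0404],
 [-0.0404, 0.2519]].

Step 4 — quadratic form (x̄ - mu_0)^T · S^{-1} · (x̄ - mu_0):
  S^{-1} · (x̄ - mu_0) = (0.3173, 0.1635),
  (x̄ - mu_0)^T · [...] = (3.75)·(0.3173) + (1.25)·(0.1635) = 1.3942.

Step 5 — scale by n: T² = 4 · 1.3942 = 5.5769.

T² ≈ 5.5769


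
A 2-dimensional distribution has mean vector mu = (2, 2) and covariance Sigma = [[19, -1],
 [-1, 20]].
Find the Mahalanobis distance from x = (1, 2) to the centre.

Step 1 — centre the observation: (x - mu) = (-1, 0).

Step 2 — invert Sigma. det(Sigma) = 19·20 - (-1)² = 379.
  Sigma^{-1} = (1/det) · [[d, -b], [-b, a]] = [[0.0528, 0.0026],
 [0.0026, 0.0501]].

Step 3 — form the quadratic (x - mu)^T · Sigma^{-1} · (x - mu):
  Sigma^{-1} · (x - mu) = (-0.0528, -0.0026).
  (x - mu)^T · [Sigma^{-1} · (x - mu)] = (-1)·(-0.0528) + (0)·(-0.0026) = 0.0528.

Step 4 — take square root: d = √(0.0528) ≈ 0.2297.

d(x, mu) = √(0.0528) ≈ 0.2297


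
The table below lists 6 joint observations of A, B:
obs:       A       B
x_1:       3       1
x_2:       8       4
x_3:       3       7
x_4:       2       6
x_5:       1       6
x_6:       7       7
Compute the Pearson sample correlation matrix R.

Step 1 — column means:
  mean(A) = (3 + 8 + 3 + 2 + 1 + 7) / 6 = 24/6 = 4
  mean(B) = (1 + 4 + 7 + 6 + 6 + 7) / 6 = 31/6 = 5.1667

Step 2 — sample variances and covariances s[i,j] = (1/(n-1)) · Σ_k (x_{k,i} - mean_i) · (x_{k,j} - mean_j), with n-1 = 5:
  s[A,A] = ((-1)·(-1) + (4)·(4) + (-1)·(-1) + (-2)·(-2) + (-3)·(-3) + (3)·(3)) / 5 = 40/5 = 8
  s[A,B] = ((-1)·(-4.1667) + (4)·(-1.1667) + (-1)·(1.8333) + (-2)·(0.8333) + (-3)·(0.8333) + (3)·(1.8333)) / 5 = -1/5 = -0.2
  s[B,B] = ((-4.1667)·(-4.1667) + (-1.1667)·(-1.1667) + (1.8333)·(1.8333) + (0.8333)·(0.8333) + (0.8333)·(0.8333) + (1.8333)·(1.8333)) / 5 = 26.8333/5 = 5.3667
  Sample standard deviations s_i = √(s[i,i]):
  s(A) = √(8) = 2.8284
  s(B) = √(5.3667) = 2.3166

Step 3 — r_{ij} = s_{ij} / (s_i · s_j):
  r[A,A] = 1 (diagonal).
  r[A,B] = -0.2 / (2.8284 · 2.3166) = -0.2 / 6.5524 = -0.0305
  r[B,B] = 1 (diagonal).

R is symmetric with unit diagonal. Assembling:

R = [[1, -0.0305],
 [-0.0305, 1]]
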